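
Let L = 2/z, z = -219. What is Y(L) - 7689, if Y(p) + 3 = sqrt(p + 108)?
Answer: -7692 + 5*sqrt(207174)/219 ≈ -7681.6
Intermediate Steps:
L = -2/219 (L = 2/(-219) = 2*(-1/219) = -2/219 ≈ -0.0091324)
Y(p) = -3 + sqrt(108 + p) (Y(p) = -3 + sqrt(p + 108) = -3 + sqrt(108 + p))
Y(L) - 7689 = (-3 + sqrt(108 - 2/219)) - 7689 = (-3 + sqrt(23650/219)) - 7689 = (-3 + 5*sqrt(207174)/219) - 7689 = -7692 + 5*sqrt(207174)/219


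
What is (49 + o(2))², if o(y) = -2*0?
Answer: 2401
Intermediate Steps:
o(y) = 0
(49 + o(2))² = (49 + 0)² = 49² = 2401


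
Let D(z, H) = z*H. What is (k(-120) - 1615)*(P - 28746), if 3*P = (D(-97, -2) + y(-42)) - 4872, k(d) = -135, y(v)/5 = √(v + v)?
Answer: 159103000/3 - 17500*I*√21/3 ≈ 5.3034e+7 - 26732.0*I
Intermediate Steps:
D(z, H) = H*z
y(v) = 5*√2*√v (y(v) = 5*√(v + v) = 5*√(2*v) = 5*(√2*√v) = 5*√2*√v)
P = -4678/3 + 10*I*√21/3 (P = ((-2*(-97) + 5*√2*√(-42)) - 4872)/3 = ((194 + 5*√2*(I*√42)) - 4872)/3 = ((194 + 10*I*√21) - 4872)/3 = (-4678 + 10*I*√21)/3 = -4678/3 + 10*I*√21/3 ≈ -1559.3 + 15.275*I)
(k(-120) - 1615)*(P - 28746) = (-135 - 1615)*((-4678/3 + 10*I*√21/3) - 28746) = -1750*(-90916/3 + 10*I*√21/3) = 159103000/3 - 17500*I*√21/3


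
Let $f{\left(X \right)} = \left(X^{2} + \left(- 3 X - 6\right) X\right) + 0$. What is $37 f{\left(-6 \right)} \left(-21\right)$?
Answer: $27972$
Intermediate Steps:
$f{\left(X \right)} = X^{2} + X \left(-6 - 3 X\right)$ ($f{\left(X \right)} = \left(X^{2} + \left(-6 - 3 X\right) X\right) + 0 = \left(X^{2} + X \left(-6 - 3 X\right)\right) + 0 = X^{2} + X \left(-6 - 3 X\right)$)
$37 f{\left(-6 \right)} \left(-21\right) = 37 \left(\left(-2\right) \left(-6\right) \left(3 - 6\right)\right) \left(-21\right) = 37 \left(\left(-2\right) \left(-6\right) \left(-3\right)\right) \left(-21\right) = 37 \left(-36\right) \left(-21\right) = \left(-1332\right) \left(-21\right) = 27972$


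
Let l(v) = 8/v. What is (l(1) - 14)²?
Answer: 36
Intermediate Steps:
(l(1) - 14)² = (8/1 - 14)² = (8*1 - 14)² = (8 - 14)² = (-6)² = 36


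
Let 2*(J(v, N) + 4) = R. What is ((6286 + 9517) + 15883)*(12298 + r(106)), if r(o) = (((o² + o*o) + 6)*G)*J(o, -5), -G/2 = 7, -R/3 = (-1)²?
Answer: 55231993344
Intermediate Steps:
R = -3 (R = -3*(-1)² = -3*1 = -3)
J(v, N) = -11/2 (J(v, N) = -4 + (½)*(-3) = -4 - 3/2 = -11/2)
G = -14 (G = -2*7 = -14)
r(o) = 462 + 154*o² (r(o) = (((o² + o*o) + 6)*(-14))*(-11/2) = (((o² + o²) + 6)*(-14))*(-11/2) = ((2*o² + 6)*(-14))*(-11/2) = ((6 + 2*o²)*(-14))*(-11/2) = (-84 - 28*o²)*(-11/2) = 462 + 154*o²)
((6286 + 9517) + 15883)*(12298 + r(106)) = ((6286 + 9517) + 15883)*(12298 + (462 + 154*106²)) = (15803 + 15883)*(12298 + (462 + 154*11236)) = 31686*(12298 + (462 + 1730344)) = 31686*(12298 + 1730806) = 31686*1743104 = 55231993344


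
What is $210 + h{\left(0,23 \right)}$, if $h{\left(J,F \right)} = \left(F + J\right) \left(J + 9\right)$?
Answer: $417$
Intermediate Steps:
$h{\left(J,F \right)} = \left(9 + J\right) \left(F + J\right)$ ($h{\left(J,F \right)} = \left(F + J\right) \left(9 + J\right) = \left(9 + J\right) \left(F + J\right)$)
$210 + h{\left(0,23 \right)} = 210 + \left(0^{2} + 9 \cdot 23 + 9 \cdot 0 + 23 \cdot 0\right) = 210 + \left(0 + 207 + 0 + 0\right) = 210 + 207 = 417$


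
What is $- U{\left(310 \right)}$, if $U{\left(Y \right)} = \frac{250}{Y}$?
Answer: $- \frac{25}{31} \approx -0.80645$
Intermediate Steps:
$- U{\left(310 \right)} = - \frac{250}{310} = \left(-1\right) \frac{25}{31} = - \frac{25}{31}$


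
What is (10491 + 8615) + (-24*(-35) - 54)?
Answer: 19892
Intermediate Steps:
(10491 + 8615) + (-24*(-35) - 54) = 19106 + (840 - 54) = 19106 + 786 = 19892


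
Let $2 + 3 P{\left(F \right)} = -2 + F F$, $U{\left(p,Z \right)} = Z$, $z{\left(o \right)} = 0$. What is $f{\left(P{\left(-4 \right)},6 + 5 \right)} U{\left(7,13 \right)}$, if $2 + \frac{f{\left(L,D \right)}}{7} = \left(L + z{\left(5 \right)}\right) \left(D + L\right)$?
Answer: $5278$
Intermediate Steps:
$P{\left(F \right)} = - \frac{4}{3} + \frac{F^{2}}{3}$ ($P{\left(F \right)} = - \frac{2}{3} + \frac{-2 + F F}{3} = - \frac{2}{3} + \frac{-2 + F^{2}}{3} = - \frac{2}{3} + \left(- \frac{2}{3} + \frac{F^{2}}{3}\right) = - \frac{4}{3} + \frac{F^{2}}{3}$)
$f{\left(L,D \right)} = -14 + 7 L \left(D + L\right)$ ($f{\left(L,D \right)} = -14 + 7 \left(L + 0\right) \left(D + L\right) = -14 + 7 L \left(D + L\right)$)
$f{\left(P{\left(-4 \right)},6 + 5 \right)} U{\left(7,13 \right)} = \left(-14 + 7 \left(- \frac{4}{3} + \frac{\left(-4\right)^{2}}{3}\right)^{2} + 7 \left(6 + 5\right) \left(- \frac{4}{3} + \frac{\left(-4\right)^{2}}{3}\right)\right) 13 = \left(-14 + 7 \left(- \frac{4}{3} + \frac{1}{3} \cdot 16\right)^{2} + 7 \cdot 11 \left(- \frac{4}{3} + \frac{1}{3} \cdot 16\right)\right) 13 = \left(-14 + 7 \left(- \frac{4}{3} + \frac{16}{3}\right)^{2} + 7 \cdot 11 \left(- \frac{4}{3} + \frac{16}{3}\right)\right) 13 = \left(-14 + 7 \cdot 4^{2} + 7 \cdot 11 \cdot 4\right) 13 = \left(-14 + 7 \cdot 16 + 308\right) 13 = \left(-14 + 112 + 308\right) 13 = 406 \cdot 13 = 5278$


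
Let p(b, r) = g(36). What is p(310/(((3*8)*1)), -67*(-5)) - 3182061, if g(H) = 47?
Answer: -3182014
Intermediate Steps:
p(b, r) = 47
p(310/(((3*8)*1)), -67*(-5)) - 3182061 = 47 - 3182061 = -3182014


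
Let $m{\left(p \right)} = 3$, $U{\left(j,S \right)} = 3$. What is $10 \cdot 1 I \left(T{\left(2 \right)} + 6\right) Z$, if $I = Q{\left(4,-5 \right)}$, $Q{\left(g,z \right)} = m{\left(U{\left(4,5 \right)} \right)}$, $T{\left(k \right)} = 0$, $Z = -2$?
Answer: $-360$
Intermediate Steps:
$Q{\left(g,z \right)} = 3$
$I = 3$
$10 \cdot 1 I \left(T{\left(2 \right)} + 6\right) Z = 10 \cdot 1 \cdot 3 \left(0 + 6\right) \left(-2\right) = 10 \cdot 3 \cdot 6 \left(-2\right) = 10 \cdot 3 \left(-12\right) = 10 \left(-36\right) = -360$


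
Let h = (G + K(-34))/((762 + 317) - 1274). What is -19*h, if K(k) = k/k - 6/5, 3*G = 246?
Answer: 7771/975 ≈ 7.9703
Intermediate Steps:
G = 82 (G = (⅓)*246 = 82)
K(k) = -⅕ (K(k) = 1 - 6*⅕ = 1 - 6/5 = -⅕)
h = -409/975 (h = (82 - ⅕)/((762 + 317) - 1274) = 409/(5*(1079 - 1274)) = (409/5)/(-195) = (409/5)*(-1/195) = -409/975 ≈ -0.41949)
-19*h = -19*(-409/975) = 7771/975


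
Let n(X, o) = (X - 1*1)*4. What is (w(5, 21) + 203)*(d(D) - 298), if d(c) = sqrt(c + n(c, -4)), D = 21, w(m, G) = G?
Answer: -66752 + 224*sqrt(101) ≈ -64501.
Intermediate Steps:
n(X, o) = -4 + 4*X (n(X, o) = (X - 1)*4 = (-1 + X)*4 = -4 + 4*X)
d(c) = sqrt(-4 + 5*c) (d(c) = sqrt(c + (-4 + 4*c)) = sqrt(-4 + 5*c))
(w(5, 21) + 203)*(d(D) - 298) = (21 + 203)*(sqrt(-4 + 5*21) - 298) = 224*(sqrt(-4 + 105) - 298) = 224*(sqrt(101) - 298) = 224*(-298 + sqrt(101)) = -66752 + 224*sqrt(101)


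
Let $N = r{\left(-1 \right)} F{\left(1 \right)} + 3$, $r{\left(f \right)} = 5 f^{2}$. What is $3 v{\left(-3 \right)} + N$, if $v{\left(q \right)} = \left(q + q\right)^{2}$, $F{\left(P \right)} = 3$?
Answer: $126$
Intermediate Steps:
$v{\left(q \right)} = 4 q^{2}$ ($v{\left(q \right)} = \left(2 q\right)^{2} = 4 q^{2}$)
$N = 18$ ($N = 5 \left(-1\right)^{2} \cdot 3 + 3 = 5 \cdot 1 \cdot 3 + 3 = 5 \cdot 3 + 3 = 15 + 3 = 18$)
$3 v{\left(-3 \right)} + N = 3 \cdot 4 \left(-3\right)^{2} + 18 = 3 \cdot 4 \cdot 9 + 18 = 3 \cdot 36 + 18 = 108 + 18 = 126$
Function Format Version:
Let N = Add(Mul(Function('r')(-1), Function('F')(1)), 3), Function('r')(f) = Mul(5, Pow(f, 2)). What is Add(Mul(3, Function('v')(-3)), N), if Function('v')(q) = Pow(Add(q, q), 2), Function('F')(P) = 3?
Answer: 126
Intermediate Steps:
Function('v')(q) = Mul(4, Pow(q, 2)) (Function('v')(q) = Pow(Mul(2, q), 2) = Mul(4, Pow(q, 2)))
N = 18 (N = Add(Mul(Mul(5, Pow(-1, 2)), 3), 3) = Add(Mul(Mul(5, 1), 3), 3) = Add(Mul(5, 3), 3) = Add(15, 3) = 18)
Add(Mul(3, Function('v')(-3)), N) = Add(Mul(3, Mul(4, Pow(-3, 2))), 18) = Add(Mul(3, Mul(4, 9)), 18) = Add(Mul(3, 36), 18) = Add(108, 18) = 126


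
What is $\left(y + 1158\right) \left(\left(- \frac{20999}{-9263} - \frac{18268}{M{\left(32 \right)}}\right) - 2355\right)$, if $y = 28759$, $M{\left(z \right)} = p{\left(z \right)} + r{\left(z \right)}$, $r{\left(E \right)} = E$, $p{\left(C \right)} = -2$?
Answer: $- \frac{12311106735244}{138945} \approx -8.8604 \cdot 10^{7}$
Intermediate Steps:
$M{\left(z \right)} = -2 + z$
$\left(y + 1158\right) \left(\left(- \frac{20999}{-9263} - \frac{18268}{M{\left(32 \right)}}\right) - 2355\right) = \left(28759 + 1158\right) \left(\left(- \frac{20999}{-9263} - \frac{18268}{-2 + 32}\right) - 2355\right) = 29917 \left(\left(\left(-20999\right) \left(- \frac{1}{9263}\right) - \frac{18268}{30}\right) - 2355\right) = 29917 \left(\left(\frac{20999}{9263} - \frac{9134}{15}\right) - 2355\right) = 29917 \left(- \frac{84293257}{138945} - 2355\right) = 29917 \left(- \frac{411508732}{138945}\right) = - \frac{12311106735244}{138945}$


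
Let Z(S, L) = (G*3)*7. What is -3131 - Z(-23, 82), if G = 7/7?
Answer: -3152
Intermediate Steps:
G = 1 (G = 7*(1/7) = 1)
Z(S, L) = 21 (Z(S, L) = (1*3)*7 = 3*7 = 21)
-3131 - Z(-23, 82) = -3131 - 1*21 = -3131 - 21 = -3152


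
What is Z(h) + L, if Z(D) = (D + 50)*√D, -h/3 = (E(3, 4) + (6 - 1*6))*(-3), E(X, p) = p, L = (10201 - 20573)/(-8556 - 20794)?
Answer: 7577486/14675 ≈ 516.35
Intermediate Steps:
L = 5186/14675 (L = -10372/(-29350) = -10372*(-1/29350) = 5186/14675 ≈ 0.35339)
h = 36 (h = -3*(4 + (6 - 1*6))*(-3) = -3*(4 + (6 - 6))*(-3) = -3*(4 + 0)*(-3) = -12*(-3) = -3*(-12) = 36)
Z(D) = √D*(50 + D) (Z(D) = (50 + D)*√D = √D*(50 + D))
Z(h) + L = √36*(50 + 36) + 5186/14675 = 6*86 + 5186/14675 = 516 + 5186/14675 = 7577486/14675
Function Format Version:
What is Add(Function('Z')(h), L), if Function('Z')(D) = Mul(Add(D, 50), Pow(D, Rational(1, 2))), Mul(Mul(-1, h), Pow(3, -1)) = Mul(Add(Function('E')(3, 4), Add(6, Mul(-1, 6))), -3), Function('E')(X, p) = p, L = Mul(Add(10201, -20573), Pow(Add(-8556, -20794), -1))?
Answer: Rational(7577486, 14675) ≈ 516.35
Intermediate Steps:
L = Rational(5186, 14675) (L = Mul(-10372, Pow(-29350, -1)) = Mul(-10372, Rational(-1, 29350)) = Rational(5186, 14675) ≈ 0.35339)
h = 36 (h = Mul(-3, Mul(Add(4, Add(6, Mul(-1, 6))), -3)) = Mul(-3, Mul(Add(4, Add(6, -6)), -3)) = Mul(-3, Mul(Add(4, 0), -3)) = Mul(-3, Mul(4, -3)) = Mul(-3, -12) = 36)
Function('Z')(D) = Mul(Pow(D, Rational(1, 2)), Add(50, D)) (Function('Z')(D) = Mul(Add(50, D), Pow(D, Rational(1, 2))) = Mul(Pow(D, Rational(1, 2)), Add(50, D)))
Add(Function('Z')(h), L) = Add(Mul(Pow(36, Rational(1, 2)), Add(50, 36)), Rational(5186, 14675)) = Add(Mul(6, 86), Rational(5186, 14675)) = Add(516, Rational(5186, 14675)) = Rational(7577486, 14675)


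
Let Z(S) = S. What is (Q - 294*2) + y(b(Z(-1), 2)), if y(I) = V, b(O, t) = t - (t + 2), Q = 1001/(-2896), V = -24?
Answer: -1773353/2896 ≈ -612.35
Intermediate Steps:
Q = -1001/2896 (Q = 1001*(-1/2896) = -1001/2896 ≈ -0.34565)
b(O, t) = -2 (b(O, t) = t - (2 + t) = t + (-2 - t) = -2)
y(I) = -24
(Q - 294*2) + y(b(Z(-1), 2)) = (-1001/2896 - 294*2) - 24 = (-1001/2896 - 588) - 24 = -1703849/2896 - 24 = -1773353/2896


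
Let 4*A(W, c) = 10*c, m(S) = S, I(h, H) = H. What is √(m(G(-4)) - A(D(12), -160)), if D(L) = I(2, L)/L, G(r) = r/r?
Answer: √401 ≈ 20.025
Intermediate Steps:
G(r) = 1
D(L) = 1 (D(L) = L/L = 1)
A(W, c) = 5*c/2 (A(W, c) = (10*c)/4 = 5*c/2)
√(m(G(-4)) - A(D(12), -160)) = √(1 - 5*(-160)/2) = √(1 - 1*(-400)) = √(1 + 400) = √401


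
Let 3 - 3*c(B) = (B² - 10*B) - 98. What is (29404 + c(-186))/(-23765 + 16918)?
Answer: -51857/20541 ≈ -2.5246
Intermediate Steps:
c(B) = 101/3 - B²/3 + 10*B/3 (c(B) = 1 - ((B² - 10*B) - 98)/3 = 1 - (-98 + B² - 10*B)/3 = 1 + (98/3 - B²/3 + 10*B/3) = 101/3 - B²/3 + 10*B/3)
(29404 + c(-186))/(-23765 + 16918) = (29404 + (101/3 - ⅓*(-186)² + (10/3)*(-186)))/(-23765 + 16918) = (29404 + (101/3 - ⅓*34596 - 620))/(-6847) = (29404 + (101/3 - 11532 - 620))*(-1/6847) = (29404 - 36355/3)*(-1/6847) = (51857/3)*(-1/6847) = -51857/20541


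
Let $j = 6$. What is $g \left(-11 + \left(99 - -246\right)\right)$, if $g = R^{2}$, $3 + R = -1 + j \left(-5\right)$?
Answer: $386104$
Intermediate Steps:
$R = -34$ ($R = -3 + \left(-1 + 6 \left(-5\right)\right) = -3 - 31 = -34$)
$g = 1156$ ($g = \left(-34\right)^{2} = 1156$)
$g \left(-11 + \left(99 - -246\right)\right) = 1156 \left(-11 + \left(99 - -246\right)\right) = 1156 \left(-11 + \left(99 + 246\right)\right) = 1156 \left(-11 + 345\right) = 1156 \cdot 334 = 386104$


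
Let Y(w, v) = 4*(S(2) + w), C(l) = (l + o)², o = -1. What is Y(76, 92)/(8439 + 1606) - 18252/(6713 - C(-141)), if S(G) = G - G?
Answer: 187430444/135115295 ≈ 1.3872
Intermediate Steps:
C(l) = (-1 + l)² (C(l) = (l - 1)² = (-1 + l)²)
S(G) = 0
Y(w, v) = 4*w (Y(w, v) = 4*(0 + w) = 4*w)
Y(76, 92)/(8439 + 1606) - 18252/(6713 - C(-141)) = (4*76)/(8439 + 1606) - 18252/(6713 - (-1 - 141)²) = 304/10045 - 18252/(6713 - 1*(-142)²) = 304*(1/10045) - 18252/(6713 - 1*20164) = 304/10045 - 18252/(6713 - 20164) = 304/10045 - 18252/(-13451) = 304/10045 - 18252*(-1/13451) = 304/10045 + 18252/13451 = 187430444/135115295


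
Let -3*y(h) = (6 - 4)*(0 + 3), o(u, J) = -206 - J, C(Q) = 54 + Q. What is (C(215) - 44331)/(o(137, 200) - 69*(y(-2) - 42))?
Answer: -22031/1315 ≈ -16.754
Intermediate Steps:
y(h) = -2 (y(h) = -(6 - 4)*(0 + 3)/3 = -2*3/3 = -1/3*6 = -2)
(C(215) - 44331)/(o(137, 200) - 69*(y(-2) - 42)) = ((54 + 215) - 44331)/((-206 - 1*200) - 69*(-2 - 42)) = (269 - 44331)/((-206 - 200) - 69*(-44)) = -44062/(-406 + 3036) = -44062/2630 = -44062*1/2630 = -22031/1315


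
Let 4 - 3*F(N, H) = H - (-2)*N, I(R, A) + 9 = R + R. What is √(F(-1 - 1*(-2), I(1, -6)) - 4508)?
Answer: I*√4505 ≈ 67.119*I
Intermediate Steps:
I(R, A) = -9 + 2*R (I(R, A) = -9 + (R + R) = -9 + 2*R)
F(N, H) = 4/3 - 2*N/3 - H/3 (F(N, H) = 4/3 - (H - (-2)*N)/3 = 4/3 - (H + 2*N)/3 = 4/3 + (-2*N/3 - H/3) = 4/3 - 2*N/3 - H/3)
√(F(-1 - 1*(-2), I(1, -6)) - 4508) = √((4/3 - 2*(-1 - 1*(-2))/3 - (-9 + 2*1)/3) - 4508) = √((4/3 - 2*(-1 + 2)/3 - (-9 + 2)/3) - 4508) = √((4/3 - ⅔*1 - ⅓*(-7)) - 4508) = √((4/3 - ⅔ + 7/3) - 4508) = √(3 - 4508) = √(-4505) = I*√4505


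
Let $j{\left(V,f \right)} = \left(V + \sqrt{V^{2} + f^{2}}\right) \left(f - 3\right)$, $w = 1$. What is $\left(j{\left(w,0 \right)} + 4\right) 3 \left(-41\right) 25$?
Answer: $6150$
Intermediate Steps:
$j{\left(V,f \right)} = \left(-3 + f\right) \left(V + \sqrt{V^{2} + f^{2}}\right)$ ($j{\left(V,f \right)} = \left(V + \sqrt{V^{2} + f^{2}}\right) \left(-3 + f\right) = \left(-3 + f\right) \left(V + \sqrt{V^{2} + f^{2}}\right)$)
$\left(j{\left(w,0 \right)} + 4\right) 3 \left(-41\right) 25 = \left(\left(\left(-3\right) 1 - 3 \sqrt{1^{2} + 0^{2}} + 1 \cdot 0 + 0 \sqrt{1^{2} + 0^{2}}\right) + 4\right) 3 \left(-41\right) 25 = \left(\left(-3 - 3 \sqrt{1 + 0} + 0 + 0 \sqrt{1 + 0}\right) + 4\right) 3 \left(-41\right) 25 = \left(\left(-3 - 3 \sqrt{1} + 0 + 0 \sqrt{1}\right) + 4\right) 3 \left(-41\right) 25 = \left(\left(-3 - 3 + 0 + 0 \cdot 1\right) + 4\right) 3 \left(-41\right) 25 = \left(\left(-3 - 3 + 0 + 0\right) + 4\right) 3 \left(-41\right) 25 = \left(-6 + 4\right) 3 \left(-41\right) 25 = \left(-2\right) 3 \left(-41\right) 25 = \left(-6\right) \left(-41\right) 25 = 246 \cdot 25 = 6150$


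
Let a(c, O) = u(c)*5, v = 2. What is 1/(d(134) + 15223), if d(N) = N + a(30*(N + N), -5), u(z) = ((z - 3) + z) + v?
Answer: 1/95752 ≈ 1.0444e-5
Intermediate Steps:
u(z) = -1 + 2*z (u(z) = ((z - 3) + z) + 2 = ((-3 + z) + z) + 2 = (-3 + 2*z) + 2 = -1 + 2*z)
a(c, O) = -5 + 10*c (a(c, O) = (-1 + 2*c)*5 = -5 + 10*c)
d(N) = -5 + 601*N (d(N) = N + (-5 + 10*(30*(N + N))) = N + (-5 + 10*(30*(2*N))) = N + (-5 + 10*(60*N)) = N + (-5 + 600*N) = -5 + 601*N)
1/(d(134) + 15223) = 1/((-5 + 601*134) + 15223) = 1/((-5 + 80534) + 15223) = 1/(80529 + 15223) = 1/95752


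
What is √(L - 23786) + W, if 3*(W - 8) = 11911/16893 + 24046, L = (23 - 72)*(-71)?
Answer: 406626421/50679 + I*√20307 ≈ 8023.6 + 142.5*I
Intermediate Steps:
L = 3479 (L = -49*(-71) = 3479)
W = 406626421/50679 (W = 8 + (11911/16893 + 24046)/3 = 8 + (⅓)*(406220989/16893) = 8 + 406220989/50679 = 406626421/50679 ≈ 8023.6)
√(L - 23786) + W = √(3479 - 23786) + 406626421/50679 = √(-20307) + 406626421/50679 = I*√20307 + 406626421/50679 = 406626421/50679 + I*√20307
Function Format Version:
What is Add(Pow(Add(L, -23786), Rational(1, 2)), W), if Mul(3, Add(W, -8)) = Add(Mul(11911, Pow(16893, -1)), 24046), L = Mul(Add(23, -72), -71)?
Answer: Add(Rational(406626421, 50679), Mul(I, Pow(20307, Rational(1, 2)))) ≈ Add(8023.6, Mul(142.50, I))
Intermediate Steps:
L = 3479 (L = Mul(-49, -71) = 3479)
W = Rational(406626421, 50679) (W = Add(8, Mul(Rational(1, 3), Add(Mul(11911, Pow(16893, -1)), 24046))) = Add(8, Mul(Rational(1, 3), Add(Mul(11911, Rational(1, 16893)), 24046))) = Add(8, Mul(Rational(1, 3), Add(Rational(11911, 16893), 24046))) = Add(8, Mul(Rational(1, 3), Rational(406220989, 16893))) = Add(8, Rational(406220989, 50679)) = Rational(406626421, 50679) ≈ 8023.6)
Add(Pow(Add(L, -23786), Rational(1, 2)), W) = Add(Pow(Add(3479, -23786), Rational(1, 2)), Rational(406626421, 50679)) = Add(Pow(-20307, Rational(1, 2)), Rational(406626421, 50679)) = Add(Mul(I, Pow(20307, Rational(1, 2))), Rational(406626421, 50679)) = Add(Rational(406626421, 50679), Mul(I, Pow(20307, Rational(1, 2))))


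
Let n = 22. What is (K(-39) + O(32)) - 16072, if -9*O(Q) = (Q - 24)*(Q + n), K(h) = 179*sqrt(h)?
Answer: -16120 + 179*I*sqrt(39) ≈ -16120.0 + 1117.9*I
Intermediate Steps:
O(Q) = -(-24 + Q)*(22 + Q)/9 (O(Q) = -(Q - 24)*(Q + 22)/9 = -(-24 + Q)*(22 + Q)/9)
(K(-39) + O(32)) - 16072 = (179*sqrt(-39) + (176/3 - 1/9*32**2 + (2/9)*32)) - 16072 = (179*(I*sqrt(39)) + (176/3 - 1/9*1024 + 64/9)) - 16072 = (179*I*sqrt(39) + (176/3 - 1024/9 + 64/9)) - 16072 = (179*I*sqrt(39) - 48) - 16072 = (-48 + 179*I*sqrt(39)) - 16072 = -16120 + 179*I*sqrt(39)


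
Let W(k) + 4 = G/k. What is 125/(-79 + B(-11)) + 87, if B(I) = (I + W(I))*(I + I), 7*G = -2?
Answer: 153386/1753 ≈ 87.499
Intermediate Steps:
G = -2/7 (G = (⅐)*(-2) = -2/7 ≈ -0.28571)
W(k) = -4 - 2/(7*k)
B(I) = 2*I*(-4 + I - 2/(7*I)) (B(I) = (I + (-4 - 2/(7*I)))*(I + I) = (-4 + I - 2/(7*I))*(2*I) = 2*I*(-4 + I - 2/(7*I)))
125/(-79 + B(-11)) + 87 = 125/(-79 + (-4/7 + 2*(-11)*(-4 - 11))) + 87 = 125/(-79 + (-4/7 + 2*(-11)*(-15))) + 87 = 125/(-79 + (-4/7 + 330)) + 87 = 125/(-79 + 2306/7) + 87 = 125/(1753/7) + 87 = (7/1753)*125 + 87 = 875/1753 + 87 = 153386/1753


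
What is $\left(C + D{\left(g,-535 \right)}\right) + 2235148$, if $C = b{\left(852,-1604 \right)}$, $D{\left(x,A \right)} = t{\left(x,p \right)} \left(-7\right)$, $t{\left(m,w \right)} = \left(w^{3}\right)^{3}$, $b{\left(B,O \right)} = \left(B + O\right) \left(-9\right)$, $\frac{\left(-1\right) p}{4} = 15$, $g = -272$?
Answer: $70543872002241916$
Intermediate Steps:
$p = -60$ ($p = \left(-4\right) 15 = -60$)
$b{\left(B,O \right)} = - 9 B - 9 O$
$t{\left(m,w \right)} = w^{9}$
$D{\left(x,A \right)} = 70543872000000000$ ($D{\left(x,A \right)} = \left(-60\right)^{9} \left(-7\right) = \left(-10077696000000000\right) \left(-7\right) = 70543872000000000$)
$C = 6768$ ($C = \left(-9\right) 852 - -14436 = -7668 + 14436 = 6768$)
$\left(C + D{\left(g,-535 \right)}\right) + 2235148 = \left(6768 + 70543872000000000\right) + 2235148 = 70543872000006768 + 2235148 = 70543872002241916$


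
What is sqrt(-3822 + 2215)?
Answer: I*sqrt(1607) ≈ 40.087*I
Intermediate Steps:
sqrt(-3822 + 2215) = sqrt(-1607) = I*sqrt(1607)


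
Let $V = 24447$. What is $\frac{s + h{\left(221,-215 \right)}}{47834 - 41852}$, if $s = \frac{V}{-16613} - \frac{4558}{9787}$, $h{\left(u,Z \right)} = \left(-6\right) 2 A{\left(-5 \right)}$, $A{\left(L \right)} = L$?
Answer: $\frac{9440501017}{972621940242} \approx 0.0097062$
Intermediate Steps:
$h{\left(u,Z \right)} = 60$ ($h{\left(u,Z \right)} = \left(-6\right) 2 \left(-5\right) = \left(-12\right) \left(-5\right) = 60$)
$s = - \frac{314984843}{162591431}$ ($s = \frac{24447}{-16613} - \frac{4558}{9787} = 24447 \left(- \frac{1}{16613}\right) - \frac{4558}{9787} = - \frac{24447}{16613} - \frac{4558}{9787} = - \frac{314984843}{162591431} \approx -1.9373$)
$\frac{s + h{\left(221,-215 \right)}}{47834 - 41852} = \frac{- \frac{314984843}{162591431} + 60}{47834 - 41852} = \frac{9440501017}{162591431 \cdot 5982} = \frac{9440501017}{162591431} \cdot \frac{1}{5982} = \frac{9440501017}{972621940242}$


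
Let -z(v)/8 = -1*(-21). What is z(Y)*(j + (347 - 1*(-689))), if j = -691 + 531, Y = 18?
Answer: -147168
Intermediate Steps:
z(v) = -168 (z(v) = -(-8)*(-21) = -8*21 = -168)
j = -160
z(Y)*(j + (347 - 1*(-689))) = -168*(-160 + (347 - 1*(-689))) = -168*(-160 + (347 + 689)) = -168*(-160 + 1036) = -168*876 = -147168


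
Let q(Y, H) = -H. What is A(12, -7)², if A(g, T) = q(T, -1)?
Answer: 1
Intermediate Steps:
A(g, T) = 1 (A(g, T) = -1*(-1) = 1)
A(12, -7)² = 1² = 1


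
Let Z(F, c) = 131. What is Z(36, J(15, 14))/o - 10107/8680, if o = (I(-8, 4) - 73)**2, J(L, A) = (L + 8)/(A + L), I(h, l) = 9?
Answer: -5032649/4444160 ≈ -1.1324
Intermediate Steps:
J(L, A) = (8 + L)/(A + L)
o = 4096 (o = (9 - 73)**2 = (-64)**2 = 4096)
Z(36, J(15, 14))/o - 10107/8680 = 131/4096 - 10107/8680 = -5032649/4444160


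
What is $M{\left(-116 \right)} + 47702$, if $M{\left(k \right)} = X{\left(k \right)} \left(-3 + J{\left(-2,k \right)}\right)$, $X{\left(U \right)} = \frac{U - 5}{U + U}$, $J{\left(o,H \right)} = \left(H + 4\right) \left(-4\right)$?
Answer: $\frac{11120709}{232} \approx 47934.0$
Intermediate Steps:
$J{\left(o,H \right)} = -16 - 4 H$ ($J{\left(o,H \right)} = \left(4 + H\right) \left(-4\right) = -16 - 4 H$)
$X{\left(U \right)} = \frac{-5 + U}{2 U}$
$M{\left(k \right)} = \frac{\left(-19 - 4 k\right) \left(-5 + k\right)}{2 k}$ ($M{\left(k \right)} = \frac{-5 + k}{2 k} \left(-3 - \left(16 + 4 k\right)\right) = \frac{-5 + k}{2 k} \left(-19 - 4 k\right) = \frac{\left(-19 - 4 k\right) \left(-5 + k\right)}{2 k}$)
$M{\left(-116 \right)} + 47702 = \frac{95 - 116 - 4 \left(-116\right)^{2}}{2 \left(-116\right)} + 47702 = \frac{1}{2} \left(- \frac{1}{116}\right) \left(95 - 116 - 53824\right) + 47702 = \frac{1}{2} \left(- \frac{1}{116}\right) \left(-53845\right) + 47702 = \frac{53845}{232} + 47702 = \frac{11120709}{232}$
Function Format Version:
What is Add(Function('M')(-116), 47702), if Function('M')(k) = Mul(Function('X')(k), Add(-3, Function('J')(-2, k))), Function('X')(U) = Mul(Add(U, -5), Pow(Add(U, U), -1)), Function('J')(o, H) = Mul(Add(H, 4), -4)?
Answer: Rational(11120709, 232) ≈ 47934.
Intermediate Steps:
Function('J')(o, H) = Add(-16, Mul(-4, H)) (Function('J')(o, H) = Mul(Add(4, H), -4) = Add(-16, Mul(-4, H)))
Function('X')(U) = Mul(Rational(1, 2), Pow(U, -1), Add(-5, U)) (Function('X')(U) = Mul(Add(-5, U), Pow(Mul(2, U), -1)) = Mul(Add(-5, U), Mul(Rational(1, 2), Pow(U, -1))) = Mul(Rational(1, 2), Pow(U, -1), Add(-5, U)))
Function('M')(k) = Mul(Rational(1, 2), Pow(k, -1), Add(-19, Mul(-4, k)), Add(-5, k)) (Function('M')(k) = Mul(Mul(Rational(1, 2), Pow(k, -1), Add(-5, k)), Add(-3, Add(-16, Mul(-4, k)))) = Mul(Mul(Rational(1, 2), Pow(k, -1), Add(-5, k)), Add(-19, Mul(-4, k))) = Mul(Rational(1, 2), Pow(k, -1), Add(-19, Mul(-4, k)), Add(-5, k)))
Add(Function('M')(-116), 47702) = Add(Mul(Rational(1, 2), Pow(-116, -1), Add(95, -116, Mul(-4, Pow(-116, 2)))), 47702) = Add(Mul(Rational(1, 2), Rational(-1, 116), Add(95, -116, Mul(-4, 13456))), 47702) = Add(Mul(Rational(1, 2), Rational(-1, 116), Add(95, -116, -53824)), 47702) = Add(Mul(Rational(1, 2), Rational(-1, 116), -53845), 47702) = Add(Rational(53845, 232), 47702) = Rational(11120709, 232)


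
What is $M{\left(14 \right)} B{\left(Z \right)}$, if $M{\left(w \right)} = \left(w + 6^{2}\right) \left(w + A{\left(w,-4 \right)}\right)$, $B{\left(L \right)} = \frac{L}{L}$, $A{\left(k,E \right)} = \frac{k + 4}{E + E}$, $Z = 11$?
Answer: $\frac{1175}{2} \approx 587.5$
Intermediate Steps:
$A{\left(k,E \right)} = \frac{4 + k}{2 E}$
$B{\left(L \right)} = 1$
$M{\left(w \right)} = \left(36 + w\right) \left(- \frac{1}{2} + \frac{7 w}{8}\right)$ ($M{\left(w \right)} = \left(w + 6^{2}\right) \left(w + \frac{4 + w}{2 \left(-4\right)}\right) = \left(w + 36\right) \left(w + \frac{1}{2} \left(- \frac{1}{4}\right) \left(4 + w\right)\right) = \left(36 + w\right) \left(w - \left(\frac{1}{2} + \frac{w}{8}\right)\right) = \left(36 + w\right) \left(- \frac{1}{2} + \frac{7 w}{8}\right)$)
$M{\left(14 \right)} B{\left(Z \right)} = \left(-18 + 31 \cdot 14 + \frac{7 \cdot 14^{2}}{8}\right) 1 = \left(-18 + 434 + \frac{7}{8} \cdot 196\right) 1 = \left(-18 + 434 + \frac{343}{2}\right) 1 = \frac{1175}{2} \cdot 1 = \frac{1175}{2}$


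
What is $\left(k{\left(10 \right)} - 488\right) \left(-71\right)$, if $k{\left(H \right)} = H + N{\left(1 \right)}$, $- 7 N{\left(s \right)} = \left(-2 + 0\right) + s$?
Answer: $\frac{237495}{7} \approx 33928.0$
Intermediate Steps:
$N{\left(s \right)} = \frac{2}{7} - \frac{s}{7}$ ($N{\left(s \right)} = - \frac{\left(-2 + 0\right) + s}{7} = - \frac{-2 + s}{7} = \frac{2}{7} - \frac{s}{7}$)
$k{\left(H \right)} = \frac{1}{7} + H$ ($k{\left(H \right)} = H + \left(\frac{2}{7} - \frac{1}{7}\right) = H + \frac{1}{7} = \frac{1}{7} + H$)
$\left(k{\left(10 \right)} - 488\right) \left(-71\right) = \left(\left(\frac{1}{7} + 10\right) - 488\right) \left(-71\right) = \left(\frac{71}{7} - 488\right) \left(-71\right) = \left(- \frac{3345}{7}\right) \left(-71\right) = \frac{237495}{7}$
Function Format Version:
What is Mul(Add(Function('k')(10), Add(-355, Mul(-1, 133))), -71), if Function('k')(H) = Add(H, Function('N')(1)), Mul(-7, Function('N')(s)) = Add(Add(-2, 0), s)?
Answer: Rational(237495, 7) ≈ 33928.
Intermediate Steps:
Function('N')(s) = Add(Rational(2, 7), Mul(Rational(-1, 7), s)) (Function('N')(s) = Mul(Rational(-1, 7), Add(Add(-2, 0), s)) = Mul(Rational(-1, 7), Add(-2, s)) = Add(Rational(2, 7), Mul(Rational(-1, 7), s)))
Function('k')(H) = Add(Rational(1, 7), H) (Function('k')(H) = Add(H, Add(Rational(2, 7), Mul(Rational(-1, 7), 1))) = Add(H, Add(Rational(2, 7), Rational(-1, 7))) = Add(H, Rational(1, 7)) = Add(Rational(1, 7), H))
Mul(Add(Function('k')(10), Add(-355, Mul(-1, 133))), -71) = Mul(Add(Add(Rational(1, 7), 10), Add(-355, Mul(-1, 133))), -71) = Mul(Add(Rational(71, 7), Add(-355, -133)), -71) = Mul(Add(Rational(71, 7), -488), -71) = Mul(Rational(-3345, 7), -71) = Rational(237495, 7)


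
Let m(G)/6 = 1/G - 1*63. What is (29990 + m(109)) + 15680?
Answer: 4936834/109 ≈ 45292.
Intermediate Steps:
m(G) = -378 + 6/G (m(G) = 6*(1/G - 1*63) = 6*(1/G - 63) = 6*(-63 + 1/G) = -378 + 6/G)
(29990 + m(109)) + 15680 = (29990 + (-378 + 6/109)) + 15680 = (29990 - 41196/109) + 15680 = 3227714/109 + 15680 = 4936834/109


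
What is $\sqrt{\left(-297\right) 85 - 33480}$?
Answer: $45 i \sqrt{29} \approx 242.33 i$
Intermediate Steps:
$\sqrt{\left(-297\right) 85 - 33480} = \sqrt{-25245 - 33480} = \sqrt{-58725} = 45 i \sqrt{29}$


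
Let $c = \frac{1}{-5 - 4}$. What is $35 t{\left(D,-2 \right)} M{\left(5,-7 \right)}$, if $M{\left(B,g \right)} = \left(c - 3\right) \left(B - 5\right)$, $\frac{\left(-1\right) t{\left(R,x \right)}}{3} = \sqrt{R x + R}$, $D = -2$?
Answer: $0$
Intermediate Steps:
$c = - \frac{1}{9}$ ($c = \frac{1}{-9} = - \frac{1}{9} \approx -0.11111$)
$t{\left(R,x \right)} = - 3 \sqrt{R + R x}$ ($t{\left(R,x \right)} = - 3 \sqrt{R x + R} = - 3 \sqrt{R + R x}$)
$M{\left(B,g \right)} = \frac{140}{9} - \frac{28 B}{9}$ ($M{\left(B,g \right)} = \left(- \frac{1}{9} - 3\right) \left(B - 5\right) = - \frac{28 \left(-5 + B\right)}{9} = \frac{140}{9} - \frac{28 B}{9}$)
$35 t{\left(D,-2 \right)} M{\left(5,-7 \right)} = 35 \left(- 3 \sqrt{- 2 \left(1 - 2\right)}\right) \left(\frac{140}{9} - \frac{140}{9}\right) = 35 \left(- 3 \sqrt{\left(-2\right) \left(-1\right)}\right) \left(\frac{140}{9} - \frac{140}{9}\right) = 35 \left(- 3 \sqrt{2}\right) 0 = - 105 \sqrt{2} \cdot 0 = 0$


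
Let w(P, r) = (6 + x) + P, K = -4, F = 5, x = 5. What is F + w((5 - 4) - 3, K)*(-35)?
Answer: -310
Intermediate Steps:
w(P, r) = 11 + P (w(P, r) = (6 + 5) + P = 11 + P)
F + w((5 - 4) - 3, K)*(-35) = 5 + (11 + ((5 - 4) - 3))*(-35) = 5 + (11 + (1 - 3))*(-35) = 5 + (11 - 2)*(-35) = 5 + 9*(-35) = 5 - 315 = -310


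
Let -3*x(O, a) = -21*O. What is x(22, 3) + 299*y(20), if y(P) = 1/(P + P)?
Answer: 6459/40 ≈ 161.48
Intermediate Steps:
x(O, a) = 7*O (x(O, a) = -(-7)*O = 7*O)
y(P) = 1/(2*P)
x(22, 3) + 299*y(20) = 7*22 + 299*((½)/20) = 154 + 299*((½)*(1/20)) = 154 + 299*(1/40) = 154 + 299/40 = 6459/40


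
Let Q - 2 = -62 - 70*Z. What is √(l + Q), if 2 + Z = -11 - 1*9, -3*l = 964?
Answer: 2*√2607/3 ≈ 34.039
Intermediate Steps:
l = -964/3 (l = -⅓*964 = -964/3 ≈ -321.33)
Z = -22 (Z = -2 + (-11 - 1*9) = -2 + (-11 - 9) = -2 - 20 = -22)
Q = 1480 (Q = 2 + (-62 - 70*(-22)) = 2 + (-62 + 1540) = 2 + 1478 = 1480)
√(l + Q) = √(-964/3 + 1480) = √(3476/3) = 2*√2607/3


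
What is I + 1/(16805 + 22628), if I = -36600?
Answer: -1443247799/39433 ≈ -36600.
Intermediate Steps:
I + 1/(16805 + 22628) = -36600 + 1/(16805 + 22628) = -36600 + 1/39433 = -1443247799/39433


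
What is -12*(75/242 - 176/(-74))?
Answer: -144426/4477 ≈ -32.260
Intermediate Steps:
-12*(75/242 - 176/(-74)) = -12*(75*(1/242) - 176*(-1/74)) = -12*(75/242 + 88/37) = -12*24071/8954 = -144426/4477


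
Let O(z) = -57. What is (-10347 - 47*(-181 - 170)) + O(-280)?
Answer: 6093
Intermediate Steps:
(-10347 - 47*(-181 - 170)) + O(-280) = (-10347 - 47*(-181 - 170)) - 57 = (-10347 - 47*(-351)) - 57 = (-10347 - 1*(-16497)) - 57 = (-10347 + 16497) - 57 = 6150 - 57 = 6093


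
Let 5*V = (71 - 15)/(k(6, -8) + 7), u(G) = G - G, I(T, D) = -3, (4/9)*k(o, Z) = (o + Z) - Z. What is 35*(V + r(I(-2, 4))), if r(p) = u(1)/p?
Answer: 784/41 ≈ 19.122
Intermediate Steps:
k(o, Z) = 9*o/4 (k(o, Z) = 9*((o + Z) - Z)/4 = 9*((Z + o) - Z)/4 = 9*o/4)
u(G) = 0
V = 112/205 (V = ((71 - 15)/((9/4)*6 + 7))/5 = (56/(27/2 + 7))/5 = (56/(41/2))/5 = (56*(2/41))/5 = (1/5)*(112/41) = 112/205 ≈ 0.54634)
r(p) = 0 (r(p) = 0/p = 0)
35*(V + r(I(-2, 4))) = 35*(112/205 + 0) = 35*(112/205) = 784/41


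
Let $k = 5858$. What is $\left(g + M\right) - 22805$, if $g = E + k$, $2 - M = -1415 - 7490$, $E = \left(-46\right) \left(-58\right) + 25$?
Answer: $-5347$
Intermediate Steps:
$E = 2693$ ($E = 2668 + 25 = 2693$)
$M = 8907$ ($M = 2 - \left(-1415 - 7490\right) = 2 - -8905 = 2 + 8905 = 8907$)
$g = 8551$ ($g = 2693 + 5858 = 8551$)
$\left(g + M\right) - 22805 = \left(8551 + 8907\right) - 22805 = 17458 - 22805 = -5347$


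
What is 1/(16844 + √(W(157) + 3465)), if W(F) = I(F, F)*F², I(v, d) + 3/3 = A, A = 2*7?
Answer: 8422/141698217 - √323902/283396434 ≈ 5.7428e-5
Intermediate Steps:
A = 14
I(v, d) = 13 (I(v, d) = -1 + 14 = 13)
W(F) = 13*F²
1/(16844 + √(W(157) + 3465)) = 1/(16844 + √(13*157² + 3465)) = 1/(16844 + √(13*24649 + 3465)) = 1/(16844 + √(320437 + 3465)) = 1/(16844 + √323902)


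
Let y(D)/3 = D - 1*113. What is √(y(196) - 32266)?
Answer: I*√32017 ≈ 178.93*I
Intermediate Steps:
y(D) = -339 + 3*D (y(D) = 3*(D - 1*113) = 3*(D - 113) = 3*(-113 + D) = -339 + 3*D)
√(y(196) - 32266) = √((-339 + 3*196) - 32266) = √((-339 + 588) - 32266) = √(249 - 32266) = √(-32017) = I*√32017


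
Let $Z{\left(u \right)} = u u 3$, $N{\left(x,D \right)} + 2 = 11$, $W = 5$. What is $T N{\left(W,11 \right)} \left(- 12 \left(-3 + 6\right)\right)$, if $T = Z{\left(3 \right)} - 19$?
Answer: $-2592$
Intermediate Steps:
$N{\left(x,D \right)} = 9$ ($N{\left(x,D \right)} = -2 + 11 = 9$)
$Z{\left(u \right)} = 3 u^{2}$ ($Z{\left(u \right)} = u^{2} \cdot 3 = 3 u^{2}$)
$T = 8$ ($T = 3 \cdot 3^{2} - 19 = 3 \cdot 9 - 19 = 27 - 19 = 8$)
$T N{\left(W,11 \right)} \left(- 12 \left(-3 + 6\right)\right) = 8 \cdot 9 \left(- 12 \left(-3 + 6\right)\right) = 72 \left(\left(-12\right) 3\right) = 72 \left(-36\right) = -2592$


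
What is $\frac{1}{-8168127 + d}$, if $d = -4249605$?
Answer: $- \frac{1}{12417732} \approx -8.053 \cdot 10^{-8}$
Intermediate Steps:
$\frac{1}{-8168127 + d} = \frac{1}{-8168127 - 4249605} = \frac{1}{-12417732} = - \frac{1}{12417732}$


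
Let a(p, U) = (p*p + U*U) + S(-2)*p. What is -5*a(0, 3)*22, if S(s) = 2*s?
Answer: -990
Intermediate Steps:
a(p, U) = U² + p² - 4*p (a(p, U) = (p*p + U*U) + (2*(-2))*p = (p² + U²) - 4*p = (U² + p²) - 4*p = U² + p² - 4*p)
-5*a(0, 3)*22 = -5*(3² + 0² - 4*0)*22 = -5*(9 + 0 + 0)*22 = -5*9*22 = -45*22 = -990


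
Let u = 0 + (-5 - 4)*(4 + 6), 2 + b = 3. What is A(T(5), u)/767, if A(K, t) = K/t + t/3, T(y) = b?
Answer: -2701/69030 ≈ -0.039128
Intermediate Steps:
b = 1 (b = -2 + 3 = 1)
T(y) = 1
u = -90 (u = 0 - 9*10 = 0 - 90 = -90)
A(K, t) = t/3 + K/t (A(K, t) = K/t + t*(⅓) = K/t + t/3 = t/3 + K/t)
A(T(5), u)/767 = ((⅓)*(-90) + 1/(-90))/767 = (-30 + 1*(-1/90))*(1/767) = (-30 - 1/90)*(1/767) = -2701/90*1/767 = -2701/69030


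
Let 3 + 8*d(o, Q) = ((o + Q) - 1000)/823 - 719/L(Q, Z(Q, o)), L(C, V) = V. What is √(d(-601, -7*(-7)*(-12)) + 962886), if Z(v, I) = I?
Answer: √3769148233016740338/1978492 ≈ 981.27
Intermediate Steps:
d(o, Q) = -3469/6584 - 719/(8*o) + Q/6584 + o/6584 (d(o, Q) = -3/8 + (((o + Q) - 1000)/823 - 719/o)/8 = -3/8 + (((Q + o) - 1000)*(1/823) - 719/o)/8 = -3/8 + ((-1000 + Q + o)*(1/823) - 719/o)/8 = -3/8 + ((-1000/823 + Q/823 + o/823) - 719/o)/8 = -3/8 + (-1000/823 - 719/o + Q/823 + o/823)/8 = -3/8 + (-125/823 - 719/(8*o) + Q/6584 + o/6584) = -3469/6584 - 719/(8*o) + Q/6584 + o/6584)
√(d(-601, -7*(-7)*(-12)) + 962886) = √((1/6584)*(-591737 - 601*(-3469 - 7*(-7)*(-12) - 601))/(-601) + 962886) = √((1/6584)*(-1/601)*(-591737 - 601*(-3469 + 49*(-12) - 601)) + 962886) = √((1/6584)*(-1/601)*(-591737 - 601*(-3469 - 588 - 601)) + 962886) = √((1/6584)*(-1/601)*(-591737 - 601*(-4658)) + 962886) = √((1/6584)*(-1/601)*(-591737 + 2799458) + 962886) = √((1/6584)*(-1/601)*2207721 + 962886) = √(-2207721/3956984 + 962886) = √(3810122288103/3956984) = √3769148233016740338/1978492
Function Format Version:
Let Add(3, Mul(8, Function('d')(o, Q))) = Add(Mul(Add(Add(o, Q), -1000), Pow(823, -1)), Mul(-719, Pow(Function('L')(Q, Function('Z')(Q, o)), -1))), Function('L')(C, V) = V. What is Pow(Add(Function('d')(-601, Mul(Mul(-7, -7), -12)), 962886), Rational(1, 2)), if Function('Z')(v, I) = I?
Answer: Mul(Rational(1, 1978492), Pow(3769148233016740338, Rational(1, 2))) ≈ 981.27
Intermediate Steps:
Function('d')(o, Q) = Add(Rational(-3469, 6584), Mul(Rational(-719, 8), Pow(o, -1)), Mul(Rational(1, 6584), Q), Mul(Rational(1, 6584), o)) (Function('d')(o, Q) = Add(Rational(-3, 8), Mul(Rational(1, 8), Add(Mul(Add(Add(o, Q), -1000), Pow(823, -1)), Mul(-719, Pow(o, -1))))) = Add(Rational(-3, 8), Mul(Rational(1, 8), Add(Mul(Add(Add(Q, o), -1000), Rational(1, 823)), Mul(-719, Pow(o, -1))))) = Add(Rational(-3, 8), Mul(Rational(1, 8), Add(Mul(Add(-1000, Q, o), Rational(1, 823)), Mul(-719, Pow(o, -1))))) = Add(Rational(-3, 8), Mul(Rational(1, 8), Add(Add(Rational(-1000, 823), Mul(Rational(1, 823), Q), Mul(Rational(1, 823), o)), Mul(-719, Pow(o, -1))))) = Add(Rational(-3, 8), Mul(Rational(1, 8), Add(Rational(-1000, 823), Mul(-719, Pow(o, -1)), Mul(Rational(1, 823), Q), Mul(Rational(1, 823), o)))) = Add(Rational(-3, 8), Add(Rational(-125, 823), Mul(Rational(-719, 8), Pow(o, -1)), Mul(Rational(1, 6584), Q), Mul(Rational(1, 6584), o))) = Add(Rational(-3469, 6584), Mul(Rational(-719, 8), Pow(o, -1)), Mul(Rational(1, 6584), Q), Mul(Rational(1, 6584), o)))
Pow(Add(Function('d')(-601, Mul(Mul(-7, -7), -12)), 962886), Rational(1, 2)) = Pow(Add(Mul(Rational(1, 6584), Pow(-601, -1), Add(-591737, Mul(-601, Add(-3469, Mul(Mul(-7, -7), -12), -601)))), 962886), Rational(1, 2)) = Pow(Add(Mul(Rational(1, 6584), Rational(-1, 601), Add(-591737, Mul(-601, Add(-3469, Mul(49, -12), -601)))), 962886), Rational(1, 2)) = Pow(Add(Mul(Rational(1, 6584), Rational(-1, 601), Add(-591737, Mul(-601, Add(-3469, -588, -601)))), 962886), Rational(1, 2)) = Pow(Add(Mul(Rational(1, 6584), Rational(-1, 601), Add(-591737, Mul(-601, -4658))), 962886), Rational(1, 2)) = Pow(Add(Mul(Rational(1, 6584), Rational(-1, 601), Add(-591737, 2799458)), 962886), Rational(1, 2)) = Pow(Add(Mul(Rational(1, 6584), Rational(-1, 601), 2207721), 962886), Rational(1, 2)) = Pow(Add(Rational(-2207721, 3956984), 962886), Rational(1, 2)) = Pow(Rational(3810122288103, 3956984), Rational(1, 2)) = Mul(Rational(1, 1978492), Pow(3769148233016740338, Rational(1, 2)))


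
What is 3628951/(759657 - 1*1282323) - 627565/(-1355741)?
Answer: -4591910769401/708599725506 ≈ -6.4803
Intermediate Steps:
3628951/(759657 - 1*1282323) - 627565/(-1355741) = 3628951/(759657 - 1282323) - 627565*(-1/1355741) = 3628951/(-522666) + 627565/1355741 = 3628951*(-1/522666) + 627565/1355741 = -3628951/522666 + 627565/1355741 = -4591910769401/708599725506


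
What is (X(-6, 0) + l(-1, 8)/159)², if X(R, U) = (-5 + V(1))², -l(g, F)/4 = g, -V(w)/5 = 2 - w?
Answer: 252937216/25281 ≈ 10005.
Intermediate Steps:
V(w) = -10 + 5*w (V(w) = -5*(2 - w) = -10 + 5*w)
l(g, F) = -4*g
X(R, U) = 100 (X(R, U) = (-5 + (-10 + 5*1))² = (-5 + (-10 + 5))² = (-5 - 5)² = (-10)² = 100)
(X(-6, 0) + l(-1, 8)/159)² = (100 - 4*(-1)/159)² = (100 + 4*(1/159))² = (100 + 4/159)² = (15904/159)² = 252937216/25281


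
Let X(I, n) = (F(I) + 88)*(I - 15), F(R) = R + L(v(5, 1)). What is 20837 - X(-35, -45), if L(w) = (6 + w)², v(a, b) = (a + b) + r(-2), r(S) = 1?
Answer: 31937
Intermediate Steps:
v(a, b) = 1 + a + b (v(a, b) = (a + b) + 1 = 1 + a + b)
F(R) = 169 + R (F(R) = R + (6 + (1 + 5 + 1))² = R + (6 + 7)² = R + 13² = R + 169 = 169 + R)
X(I, n) = (-15 + I)*(257 + I) (X(I, n) = ((169 + I) + 88)*(I - 15) = (257 + I)*(-15 + I) = (-15 + I)*(257 + I))
20837 - X(-35, -45) = 20837 - (-3855 + (-35)² + 242*(-35)) = 20837 - (-3855 + 1225 - 8470) = 20837 - 1*(-11100) = 20837 + 11100 = 31937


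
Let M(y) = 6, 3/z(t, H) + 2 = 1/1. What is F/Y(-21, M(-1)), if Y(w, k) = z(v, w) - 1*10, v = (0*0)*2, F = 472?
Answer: -472/13 ≈ -36.308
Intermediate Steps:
v = 0 (v = 0*2 = 0)
z(t, H) = -3 (z(t, H) = 3/(-2 + 1/1) = 3/(-2 + 1) = 3/(-1) = 3*(-1) = -3)
Y(w, k) = -13 (Y(w, k) = -3 - 1*10 = -3 - 10 = -13)
F/Y(-21, M(-1)) = 472/(-13) = 472*(-1/13) = -472/13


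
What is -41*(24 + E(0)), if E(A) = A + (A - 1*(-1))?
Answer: -1025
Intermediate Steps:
E(A) = 1 + 2*A (E(A) = A + (A + 1) = A + (1 + A) = 1 + 2*A)
-41*(24 + E(0)) = -41*(24 + (1 + 2*0)) = -41*(24 + (1 + 0)) = -41*(24 + 1) = -41*25 = -1025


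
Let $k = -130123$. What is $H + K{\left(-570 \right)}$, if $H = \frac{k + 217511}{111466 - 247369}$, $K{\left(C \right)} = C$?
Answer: $- \frac{77552098}{135903} \approx -570.64$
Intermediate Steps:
$H = - \frac{87388}{135903}$ ($H = \frac{-130123 + 217511}{111466 - 247369} = \frac{87388}{-135903} = 87388 \left(- \frac{1}{135903}\right) = - \frac{87388}{135903} \approx -0.64302$)
$H + K{\left(-570 \right)} = - \frac{87388}{135903} - 570 = - \frac{77552098}{135903}$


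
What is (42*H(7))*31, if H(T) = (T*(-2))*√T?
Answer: -18228*√7 ≈ -48227.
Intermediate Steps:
H(T) = -2*T^(3/2) (H(T) = (-2*T)*√T = -2*T^(3/2))
(42*H(7))*31 = (42*(-14*√7))*31 = -588*√7*31 = -18228*√7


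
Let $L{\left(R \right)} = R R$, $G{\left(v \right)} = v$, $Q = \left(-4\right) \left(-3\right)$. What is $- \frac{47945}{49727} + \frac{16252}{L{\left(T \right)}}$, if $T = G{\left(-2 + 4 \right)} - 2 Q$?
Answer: $\frac{196239456}{6016967} \approx 32.614$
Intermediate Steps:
$Q = 12$
$T = -22$ ($T = \left(-2 + 4\right) - 24 = 2 - 24 = -22$)
$L{\left(R \right)} = R^{2}$
$- \frac{47945}{49727} + \frac{16252}{L{\left(T \right)}} = - \frac{47945}{49727} + \frac{16252}{\left(-22\right)^{2}} = \left(-47945\right) \frac{1}{49727} + \frac{16252}{484} = - \frac{47945}{49727} + 16252 \cdot \frac{1}{484} = - \frac{47945}{49727} + \frac{4063}{121} = \frac{196239456}{6016967}$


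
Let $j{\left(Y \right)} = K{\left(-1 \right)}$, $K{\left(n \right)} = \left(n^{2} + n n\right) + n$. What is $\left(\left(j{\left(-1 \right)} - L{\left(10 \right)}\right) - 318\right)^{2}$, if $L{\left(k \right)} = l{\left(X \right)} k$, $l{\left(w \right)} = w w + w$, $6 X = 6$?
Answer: $113569$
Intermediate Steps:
$X = 1$ ($X = \frac{1}{6} \cdot 6 = 1$)
$l{\left(w \right)} = w + w^{2}$ ($l{\left(w \right)} = w^{2} + w = w + w^{2}$)
$K{\left(n \right)} = n + 2 n^{2}$ ($K{\left(n \right)} = \left(n^{2} + n^{2}\right) + n = 2 n^{2} + n = n + 2 n^{2}$)
$j{\left(Y \right)} = 1$ ($j{\left(Y \right)} = - (1 + 2 \left(-1\right)) = - (1 - 2) = \left(-1\right) \left(-1\right) = 1$)
$L{\left(k \right)} = 2 k$ ($L{\left(k \right)} = 1 \left(1 + 1\right) k = 1 \cdot 2 k = 2 k$)
$\left(\left(j{\left(-1 \right)} - L{\left(10 \right)}\right) - 318\right)^{2} = \left(\left(1 - 2 \cdot 10\right) - 318\right)^{2} = \left(\left(1 - 20\right) - 318\right)^{2} = \left(-19 - 318\right)^{2} = \left(-337\right)^{2} = 113569$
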